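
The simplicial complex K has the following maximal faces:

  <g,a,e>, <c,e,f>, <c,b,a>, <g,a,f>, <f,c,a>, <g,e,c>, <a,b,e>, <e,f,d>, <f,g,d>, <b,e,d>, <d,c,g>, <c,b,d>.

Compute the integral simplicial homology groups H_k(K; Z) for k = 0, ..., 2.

H_0 = Z,  H_1 = Z/2Z,  H_2 = 0.

Fix the vertex order a < b < c < d < e < f < g and write every simplex with vertices in increasing order. Then dim K = 2 and the simplices of K are:

  0-simplices (7): a, b, c, d, e, f, g
  1-simplices (18): ab, ac, ae, af, ag, bc, bd, be, cd, ce, cf, cg, de, df, dg, ef, eg, fg
  2-simplices (12): abc, abe, acf, aeg, afg, bcd, bde, cdg, cef, ceg, def, dfg

so the chain groups are C_0 ≅ Z^7, C_1 ≅ Z^18, C_2 ≅ Z^12.

Boundary ∂_1: C_1 → C_0 sends each edge [p,q] (with p < q) to q − p.
This gives a 7×18 integer matrix of rank 6; reducing to Smith normal form yields diagonal entries (1,1,1,1,1,1).

The boundary map ∂_2: C_2 → C_1 acts by ∂[p,q,r] = [q,r] − [p,r] + [p,q]. For instance
  ∂abe = be − ae + ab,
  ∂abc = bc − ac + ab.
The 18×12 boundary matrix has rank 12 and Smith normal form diag(1,1,1,1,1,1,1,1,1,1,1,2).

From H_k ≅ ker(∂_k) / im(∂_{k+1}) we obtain:

  H_0: rank C_0 − rank ∂_1 = 7 − 6 = 1, and the invariant factors of ∂_1 are all 1, so H_0 ≅ Z.
  H_1: rank ker ∂_1 − rank ∂_2 = (18 − 6) − 12 = 0, and ∂_2 has invariant factor 2 > 1, so H_1 ≅ Z/2Z.
  H_2: rank ker ∂_2 − rank ∂_3 = (12 − 12) − 0 = 0, and there is no ∂_3, so H_2 ≅ 0.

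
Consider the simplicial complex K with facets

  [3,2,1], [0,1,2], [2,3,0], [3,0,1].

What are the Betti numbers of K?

b_0 = 1, b_1 = 0, b_2 = 1.

We work with the vertex ordering 0 < 1 < 2 < 3. The simplices of K, each written with vertices in increasing order, are:

  0-simplices (4): [0], [1], [2], [3]
  1-simplices (6): [0,1], [0,2], [0,3], [1,2], [1,3], [2,3]
  2-simplices (4): [0,1,2], [0,1,3], [0,2,3], [1,2,3]

so the chain groups are C_0 ≅ Z^4, C_1 ≅ Z^6, C_2 ≅ Z^4.

Boundary ∂_1: C_1 → C_0 maps an edge to its endpoints' difference, ∂[p,q] = q − p. For instance
  ∂[1,3] = [3] − [1].
The 4×6 boundary matrix has rank 3 and Smith normal form diag(1,1,1).

The boundary map ∂_2: C_2 → C_1 maps a triangle to the signed sum of its edges. For instance
  ∂[0,2,3] = [2,3] − [0,3] + [0,2],
  ∂[0,1,2] = [1,2] − [0,2] + [0,1].
As a 6×4 matrix over Z this has rank 3, with invariant factors (1,1,1).

Now H_k = ker ∂_k / im ∂_{k+1}, so:

  H_0: rank C_0 − rank ∂_1 = 4 − 3 = 1, and the invariant factors of ∂_1 are all 1, so H_0 ≅ Z.
  H_1: rank ker ∂_1 − rank ∂_2 = (6 − 3) − 3 = 0, and the invariant factors of ∂_2 are all 1, so H_1 ≅ 0.
  H_2: rank ker ∂_2 − rank ∂_3 = (4 − 3) − 0 = 1, and there is no ∂_3, so H_2 ≅ Z.

(K is a triangulation of the 2-sphere S^2.)

Hence the Betti numbers are b_0 = 1, b_1 = 0, b_2 = 1.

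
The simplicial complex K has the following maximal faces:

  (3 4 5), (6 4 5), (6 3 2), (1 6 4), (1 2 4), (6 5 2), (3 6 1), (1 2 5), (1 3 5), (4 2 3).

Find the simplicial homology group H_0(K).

Order the vertices as 1 < 2 < 3 < 4 < 5 < 6. Listing each simplex with vertices in this order, K has dimension 2 with simplices:

  0-simplices (6): [1], [2], [3], [4], [5], [6]
  1-simplices (15): [1,2], [1,3], [1,4], [1,5], [1,6], [2,3], [2,4], [2,5], [2,6], [3,4], [3,5], [3,6], [4,5], [4,6], [5,6]
  2-simplices (10): [1,2,4], [1,2,5], [1,3,5], [1,3,6], [1,4,6], [2,3,4], [2,3,6], [2,5,6], [3,4,5], [4,5,6]

Hence C_0 ≅ Z^6, C_1 ≅ Z^15, C_2 ≅ Z^10.

The boundary map ∂_1: C_1 → C_0 is given by ∂[p,q] = [q] − [p]. For instance
  ∂[3,5] = [5] − [3].
The 6×15 boundary matrix has rank 5 and Smith normal form diag(1,1,1,1,1).

∂_2: C_2 → C_1 acts by ∂[p,q,r] = [q,r] − [p,r] + [p,q]. For instance
  ∂[1,4,6] = [4,6] − [1,6] + [1,4],
  ∂[3,4,5] = [4,5] − [3,5] + [3,4].
As a 15×10 matrix over Z this has rank 10, with invariant factors (1,1,1,1,1,1,1,1,1,2).

Now H_k = ker ∂_k / im ∂_{k+1}, so:

  H_0: rank C_0 − rank ∂_1 = 6 − 5 = 1, and the invariant factors of ∂_1 are all 1, so H_0 ≅ Z.

H_0 = Z.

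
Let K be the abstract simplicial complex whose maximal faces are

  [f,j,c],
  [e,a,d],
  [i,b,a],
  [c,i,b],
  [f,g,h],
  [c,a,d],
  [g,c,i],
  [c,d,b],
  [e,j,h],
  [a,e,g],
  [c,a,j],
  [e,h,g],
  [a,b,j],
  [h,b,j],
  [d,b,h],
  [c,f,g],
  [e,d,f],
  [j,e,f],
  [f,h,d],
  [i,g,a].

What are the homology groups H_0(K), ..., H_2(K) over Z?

K has 10 vertices, 30 edges, 20 triangles.
rank ∂_0 = 0, rank ∂_1 = 9 ⇒ b_0 = 10 − 0 − 9 = 1; all invariant factors of ∂_1 are 1 so no torsion. So H_0 ≅ Z.
rank ∂_1 = 9, rank ∂_2 = 20 ⇒ b_1 = 30 − 9 − 20 = 1; ∂_2 has invariant factor(s) [2] giving torsion. So H_1 ≅ Z ⊕ Z/2.
rank ∂_2 = 20, rank ∂_3 = 0 ⇒ b_2 = 20 − 20 − 0 = 0. So H_2 ≅ 0.

H_0 ≅ Z,  H_1 ≅ Z ⊕ Z/2,  H_2 = 0.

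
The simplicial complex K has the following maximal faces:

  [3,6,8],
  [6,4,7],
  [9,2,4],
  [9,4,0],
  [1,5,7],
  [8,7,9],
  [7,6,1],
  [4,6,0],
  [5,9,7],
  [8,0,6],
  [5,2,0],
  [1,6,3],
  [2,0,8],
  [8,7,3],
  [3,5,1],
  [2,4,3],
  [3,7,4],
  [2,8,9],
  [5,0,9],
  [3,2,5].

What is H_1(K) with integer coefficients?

K has 10 vertices, 30 edges, 20 triangles.
rank ∂_1 = 9, rank ∂_2 = 20 ⇒ b_1 = 30 − 9 − 20 = 1; ∂_2 has invariant factor(s) [2] giving torsion. So H_1 = Z ⊕ Z/2.

H_1 = Z ⊕ Z/2.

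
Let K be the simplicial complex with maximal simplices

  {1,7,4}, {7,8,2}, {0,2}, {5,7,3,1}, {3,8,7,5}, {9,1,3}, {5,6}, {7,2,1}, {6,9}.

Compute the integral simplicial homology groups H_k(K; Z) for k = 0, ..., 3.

H_0 = Z,  H_1 = Z,  H_2 = 0,  H_3 = 0.

We work with the vertex ordering 0 < 1 < 2 < 3 < 4 < 5 < 6 < 7 < 8 < 9. The simplices of K, each written with vertices in increasing order, are:

  0-simplices (10): [0], [1], [2], [3], [4], [5], [6], [7], [8], [9]
  1-simplices (19): [0,2], [1,2], [1,3], [1,4], [1,5], [1,7], [1,9], [2,7], [2,8], [3,5], [3,7], [3,8], [3,9], [4,7], [5,6], [5,7], [5,8], [6,9], [7,8]
  2-simplices (11): [1,2,7], [1,3,5], [1,3,7], [1,3,9], [1,4,7], [1,5,7], [2,7,8], [3,5,7], [3,5,8], [3,7,8], [5,7,8]
  3-simplices (2): [1,3,5,7], [3,5,7,8]

giving chain groups C_0 ≅ Z^10, C_1 ≅ Z^19, C_2 ≅ Z^11, C_3 ≅ Z^2.

∂_1: C_1 → C_0 sends each edge [p,q] (with p < q) to q − p.
As a 10×19 matrix over Z this has rank 9, with invariant factors (1,1,1,1,1,1,1,1,1).

∂_2: C_2 → C_1 maps a triangle to the signed sum of its edges. For instance
  ∂[1,2,7] = [2,7] − [1,7] + [1,2],
  ∂[1,4,7] = [4,7] − [1,7] + [1,4].
As a 19×11 matrix over Z this has rank 9, with invariant factors (1,1,1,1,1,1,1,1,1).

Boundary ∂_3: C_3 → C_2 sends each 3-simplex σ to the alternating sum Σ_i (−1)^i (σ with its i-th vertex removed). For instance
  ∂[3,5,7,8] = [5,7,8] − [3,7,8] + [3,5,8] − [3,5,7],
  ∂[1,3,5,7] = [3,5,7] − [1,5,7] + [1,3,7] − [1,3,5].
The resulting 11×2 matrix has rank 2, and its Smith normal form has invariant factors (1,1).

From H_k ≅ ker(∂_k) / im(∂_{k+1}) we obtain:

  H_0: rank C_0 − rank ∂_1 = 10 − 9 = 1, and the invariant factors of ∂_1 are all 1, so H_0 = Z.
  H_1: rank ker ∂_1 − rank ∂_2 = (19 − 9) − 9 = 1, and the invariant factors of ∂_2 are all 1, so H_1 = Z.
  H_2: rank ker ∂_2 − rank ∂_3 = (11 − 9) − 2 = 0, and the invariant factors of ∂_3 are all 1, so H_2 = 0.
  H_3: rank ker ∂_3 − rank ∂_4 = (2 − 2) − 0 = 0, and there is no ∂_4, so H_3 = 0.

As a check, the Euler characteristic is 10 − 19 + 11 − 2 = 0, which agrees with 1 − 1 + 0 − 0 = 0.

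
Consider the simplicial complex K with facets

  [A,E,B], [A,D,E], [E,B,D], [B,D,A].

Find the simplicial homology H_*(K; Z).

H_0 = Z,  H_1 = 0,  H_2 = Z.

K has 4 vertices, 6 edges, 4 triangles.
rank ∂_0 = 0, rank ∂_1 = 3 ⇒ b_0 = 4 − 0 − 3 = 1; all invariant factors of ∂_1 are 1 so no torsion. So H_0 = Z.
rank ∂_1 = 3, rank ∂_2 = 3 ⇒ b_1 = 6 − 3 − 3 = 0; all invariant factors of ∂_2 are 1 so no torsion. So H_1 = 0.
rank ∂_2 = 3, rank ∂_3 = 0 ⇒ b_2 = 4 − 3 − 0 = 1. So H_2 = Z.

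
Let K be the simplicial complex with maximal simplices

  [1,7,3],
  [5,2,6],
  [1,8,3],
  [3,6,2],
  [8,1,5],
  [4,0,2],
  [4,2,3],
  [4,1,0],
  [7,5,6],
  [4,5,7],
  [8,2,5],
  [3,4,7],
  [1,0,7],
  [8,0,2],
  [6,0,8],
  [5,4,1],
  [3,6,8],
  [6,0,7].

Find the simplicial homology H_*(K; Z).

H_0 = Z,  H_1 = Z ⊕ Z_2,  H_2 = 0.

Fix the vertex order 0 < 1 < 2 < 3 < 4 < 5 < 6 < 7 < 8 and write every simplex with vertices in increasing order. Then dim K = 2 and the simplices of K are:

  0-simplices (9): [0], [1], [2], [3], [4], [5], [6], [7], [8]
  1-simplices (27): (27 of them)
  2-simplices (18): [0,1,4], [0,1,7], [0,2,4], [0,2,8], [0,6,7], [0,6,8], [1,3,7], [1,3,8], [1,4,5], [1,5,8], [2,3,4], [2,3,6], [2,5,6], [2,5,8], [3,4,7], [3,6,8], [4,5,7], [5,6,7]

giving chain groups C_0 ≅ Z^9, C_1 ≅ Z^27, C_2 ≅ Z^18.

The boundary map ∂_1: C_1 → C_0 is given by ∂[p,q] = [q] − [p].
This gives a 9×27 integer matrix of rank 8; reducing to Smith normal form yields diagonal entries (1,1,1,1,1,1,1,1).

The boundary map ∂_2: C_2 → C_1 sends each 2-simplex [p,q,r] to [q,r] − [p,r] + [p,q]. For instance
  ∂[2,5,6] = [5,6] − [2,6] + [2,5],
  ∂[3,6,8] = [6,8] − [3,8] + [3,6].
This gives a 27×18 integer matrix of rank 18; reducing to Smith normal form yields diagonal entries (1,1,1,1,1,1,1,1,1,1,1,1,1,1,1,1,1,2).

Now H_k = ker ∂_k / im ∂_{k+1}, so:

  H_0: rank C_0 − rank ∂_1 = 9 − 8 = 1, and the invariant factors of ∂_1 are all 1, so H_0 = Z.
  H_1: rank ker ∂_1 − rank ∂_2 = (27 − 8) − 18 = 1, and ∂_2 has invariant factor 2 > 1, so H_1 = Z ⊕ Z_2.
  H_2: rank ker ∂_2 − rank ∂_3 = (18 − 18) − 0 = 0, and there is no ∂_3, so H_2 = 0.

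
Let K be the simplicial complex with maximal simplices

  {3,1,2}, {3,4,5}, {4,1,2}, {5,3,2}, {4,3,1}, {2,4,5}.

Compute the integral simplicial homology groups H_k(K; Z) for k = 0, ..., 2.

H_0 ≅ Z,  H_1 = 0,  H_2 ≅ Z.

We work with the vertex ordering 1 < 2 < 3 < 4 < 5. The simplices of K, each written with vertices in increasing order, are:

  0-simplices (5): [1], [2], [3], [4], [5]
  1-simplices (9): [1,2], [1,3], [1,4], [2,3], [2,4], [2,5], [3,4], [3,5], [4,5]
  2-simplices (6): [1,2,3], [1,2,4], [1,3,4], [2,3,5], [2,4,5], [3,4,5]

so the chain groups are C_0 ≅ Z^5, C_1 ≅ Z^9, C_2 ≅ Z^6.

The boundary map ∂_1: C_1 → C_0 sends each edge [p,q] (with p < q) to q − p.
The resulting 5×9 matrix has rank 4, and its Smith normal form has invariant factors (1,1,1,1).

Boundary ∂_2: C_2 → C_1 acts by ∂[p,q,r] = [q,r] − [p,r] + [p,q]. For instance
  ∂[2,4,5] = [4,5] − [2,5] + [2,4],
  ∂[1,2,3] = [2,3] − [1,3] + [1,2].
This gives a 9×6 integer matrix of rank 5; reducing to Smith normal form yields diagonal entries (1,1,1,1,1).

Computing H_k = (kernel of ∂_k) / (image of ∂_{k+1}):

  H_0: rank C_0 − rank ∂_1 = 5 − 4 = 1, and the invariant factors of ∂_1 are all 1, so H_0 = Z.
  H_1: rank ker ∂_1 − rank ∂_2 = (9 − 4) − 5 = 0, and the invariant factors of ∂_2 are all 1, so H_1 = 0.
  H_2: rank ker ∂_2 − rank ∂_3 = (6 − 5) − 0 = 1, and there is no ∂_3, so H_2 = Z.

As a check, the Euler characteristic is 5 − 9 + 6 = 2, which agrees with 1 − 0 + 1 = 2.
(K is a triangulation of the 2-sphere S^2.)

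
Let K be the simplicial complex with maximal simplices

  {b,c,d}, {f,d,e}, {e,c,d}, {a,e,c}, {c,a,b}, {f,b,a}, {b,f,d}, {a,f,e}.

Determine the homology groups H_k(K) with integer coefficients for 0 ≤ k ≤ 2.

H_0 = Z,  H_1 = 0,  H_2 = Z.

Order the vertices as a < b < c < d < e < f. Listing each simplex with vertices in this order, K has dimension 2 with simplices:

  0-simplices (6): a, b, c, d, e, f
  1-simplices (12): ab, ac, ae, af, bc, bd, bf, cd, ce, de, df, ef
  2-simplices (8): abc, abf, ace, aef, bcd, bdf, cde, def

giving chain groups C_0 ≅ Z^6, C_1 ≅ Z^12, C_2 ≅ Z^8.

∂_1: C_1 → C_0 maps an edge to its endpoints' difference, ∂[p,q] = q − p.
As a 6×12 matrix over Z this has rank 5, with invariant factors (1,1,1,1,1).

∂_2: C_2 → C_1 sends each 2-simplex [p,q,r] to [q,r] − [p,r] + [p,q]. For instance
  ∂bdf = df − bf + bd,
  ∂def = ef − df + de.
This gives a 12×8 integer matrix of rank 7; reducing to Smith normal form yields diagonal entries (1,1,1,1,1,1,1).

Now H_k = ker ∂_k / im ∂_{k+1}, so:

  H_0: rank C_0 − rank ∂_1 = 6 − 5 = 1, and the invariant factors of ∂_1 are all 1, so H_0 ≅ Z.
  H_1: rank ker ∂_1 − rank ∂_2 = (12 − 5) − 7 = 0, and the invariant factors of ∂_2 are all 1, so H_1 ≅ 0.
  H_2: rank ker ∂_2 − rank ∂_3 = (8 − 7) − 0 = 1, and there is no ∂_3, so H_2 ≅ Z.

As a check, the Euler characteristic is 6 − 12 + 8 = 2, which agrees with 1 − 0 + 1 = 2.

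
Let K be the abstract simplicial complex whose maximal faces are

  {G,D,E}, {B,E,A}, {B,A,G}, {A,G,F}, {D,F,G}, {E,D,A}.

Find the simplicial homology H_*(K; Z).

Take the total order A < B < D < E < F < G on the vertex set. Then K (dimension 2) consists of the simplices:

  0-simplices (6): A, B, D, E, F, G
  1-simplices (12): AB, AD, AE, AF, AG, BE, BG, DE, DF, DG, EG, FG
  2-simplices (6): ABE, ABG, ADE, AFG, DEG, DFG

Hence C_0 ≅ Z^6, C_1 ≅ Z^12, C_2 ≅ Z^6.

The boundary map ∂_1: C_1 → C_0 maps an edge to its endpoints' difference, ∂[p,q] = q − p. For instance
  ∂DE = E − D.
The resulting 6×12 matrix has rank 5, and its Smith normal form has invariant factors (1,1,1,1,1).

∂_2: C_2 → C_1 sends each 2-simplex [p,q,r] to [q,r] − [p,r] + [p,q]. For instance
  ∂DFG = FG − DG + DF,
  ∂AFG = FG − AG + AF.
This gives a 12×6 integer matrix of rank 6; reducing to Smith normal form yields diagonal entries (1,1,1,1,1,1).

Computing H_k = (kernel of ∂_k) / (image of ∂_{k+1}):

  H_0: rank C_0 − rank ∂_1 = 6 − 5 = 1, and the invariant factors of ∂_1 are all 1, so H_0 = Z.
  H_1: rank ker ∂_1 − rank ∂_2 = (12 − 5) − 6 = 1, and the invariant factors of ∂_2 are all 1, so H_1 = Z.
  H_2: rank ker ∂_2 − rank ∂_3 = (6 − 6) − 0 = 0, and there is no ∂_3, so H_2 = 0.

(K is a triangulation of the cylinder S^1 x I.)

H_0 = Z,  H_1 = Z,  H_2 = 0.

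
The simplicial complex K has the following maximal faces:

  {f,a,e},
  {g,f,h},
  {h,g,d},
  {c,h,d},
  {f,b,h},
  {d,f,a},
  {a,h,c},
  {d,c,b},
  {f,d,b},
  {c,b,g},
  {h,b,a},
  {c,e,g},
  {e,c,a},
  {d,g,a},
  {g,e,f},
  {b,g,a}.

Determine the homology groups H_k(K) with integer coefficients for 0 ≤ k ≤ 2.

H_0 = Z,  H_1 = Z^2,  H_2 = Z.

We work with the vertex ordering a < b < c < d < e < f < g < h. The simplices of K, each written with vertices in increasing order, are:

  0-simplices (8): a, b, c, d, e, f, g, h
  1-simplices (24): ab, ac, ad, ae, af, ag, ah, bc, bd, bf, bg, bh, cd, ce, cg, ch, df, dg, dh, ef, eg, fg, fh, gh
  2-simplices (16): abg, abh, ace, ach, adf, adg, aef, bcd, bcg, bdf, bfh, cdh, ceg, dgh, efg, fgh

so the chain groups are C_0 ≅ Z^8, C_1 ≅ Z^24, C_2 ≅ Z^16.

Boundary ∂_1: C_1 → C_0 sends each edge [p,q] (with p < q) to q − p.
The 8×24 boundary matrix has rank 7 and Smith normal form diag(1,1,1,1,1,1,1).

∂_2: C_2 → C_1 sends each 2-simplex [p,q,r] to [q,r] − [p,r] + [p,q]. For instance
  ∂cdh = dh − ch + cd,
  ∂ceg = eg − cg + ce.
As a 24×16 matrix over Z this has rank 15, with invariant factors (1,1,1,1,1,1,1,1,1,1,1,1,1,1,1).

Computing H_k = (kernel of ∂_k) / (image of ∂_{k+1}):

  H_0: rank C_0 − rank ∂_1 = 8 − 7 = 1, and the invariant factors of ∂_1 are all 1, so H_0 ≅ Z.
  H_1: rank ker ∂_1 − rank ∂_2 = (24 − 7) − 15 = 2, and the invariant factors of ∂_2 are all 1, so H_1 ≅ Z^2.
  H_2: rank ker ∂_2 − rank ∂_3 = (16 − 15) − 0 = 1, and there is no ∂_3, so H_2 ≅ Z.

(K is a triangulation of the torus T^2.)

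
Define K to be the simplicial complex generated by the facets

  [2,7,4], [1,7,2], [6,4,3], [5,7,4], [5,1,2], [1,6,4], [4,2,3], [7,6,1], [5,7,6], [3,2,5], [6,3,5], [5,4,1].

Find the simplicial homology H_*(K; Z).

H_0 = Z,  H_1 = Z/2,  H_2 = 0.

Take the total order 1 < 2 < 3 < 4 < 5 < 6 < 7 on the vertex set. Then K (dimension 2) consists of the simplices:

  0-simplices (7): [1], [2], [3], [4], [5], [6], [7]
  1-simplices (18): [1,2], [1,4], [1,5], [1,6], [1,7], [2,3], [2,4], [2,5], [2,7], [3,4], [3,5], [3,6], [4,5], [4,6], [4,7], [5,6], [5,7], [6,7]
  2-simplices (12): [1,2,5], [1,2,7], [1,4,5], [1,4,6], [1,6,7], [2,3,4], [2,3,5], [2,4,7], [3,4,6], [3,5,6], [4,5,7], [5,6,7]

Hence C_0 ≅ Z^7, C_1 ≅ Z^18, C_2 ≅ Z^12.

Boundary ∂_1: C_1 → C_0 maps an edge to its endpoints' difference, ∂[p,q] = q − p.
As a 7×18 matrix over Z this has rank 6, with invariant factors (1,1,1,1,1,1).

∂_2: C_2 → C_1 acts by ∂[p,q,r] = [q,r] − [p,r] + [p,q]. For instance
  ∂[2,3,4] = [3,4] − [2,4] + [2,3],
  ∂[1,4,6] = [4,6] − [1,6] + [1,4].
This gives a 18×12 integer matrix of rank 12; reducing to Smith normal form yields diagonal entries (1,1,1,1,1,1,1,1,1,1,1,2).

Now H_k = ker ∂_k / im ∂_{k+1}, so:

  H_0: rank C_0 − rank ∂_1 = 7 − 6 = 1, and the invariant factors of ∂_1 are all 1, so H_0 ≅ Z.
  H_1: rank ker ∂_1 − rank ∂_2 = (18 − 6) − 12 = 0, and ∂_2 has invariant factor 2 > 1, so H_1 ≅ Z/2.
  H_2: rank ker ∂_2 − rank ∂_3 = (12 − 12) − 0 = 0, and there is no ∂_3, so H_2 ≅ 0.

As a check, the Euler characteristic is 7 − 18 + 12 = 1, which agrees with 1 − 0 + 0 = 1.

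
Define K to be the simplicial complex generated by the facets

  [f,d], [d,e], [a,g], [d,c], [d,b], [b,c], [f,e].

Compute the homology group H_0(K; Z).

H_0 = Z^2.

Order the vertices as a < b < c < d < e < f < g. Listing each simplex with vertices in this order, K has dimension 1 with simplices:

  0-simplices (7): a, b, c, d, e, f, g
  1-simplices (7): ag, bc, bd, cd, de, df, ef

Hence C_0 ≅ Z^7, C_1 ≅ Z^7.

∂_1: C_1 → C_0 is given by ∂[p,q] = [q] − [p]. For instance
  ∂de = e − d.
This gives a 7×7 integer matrix of rank 5; reducing to Smith normal form yields diagonal entries (1,1,1,1,1).

Now H_k = ker ∂_k / im ∂_{k+1}, so:

  H_0: rank C_0 − rank ∂_1 = 7 − 5 = 2, and the invariant factors of ∂_1 are all 1, so H_0 = Z^2.

(K is a triangulation of the disjoint union of a wedge of 2 circles and the 1-simplex.)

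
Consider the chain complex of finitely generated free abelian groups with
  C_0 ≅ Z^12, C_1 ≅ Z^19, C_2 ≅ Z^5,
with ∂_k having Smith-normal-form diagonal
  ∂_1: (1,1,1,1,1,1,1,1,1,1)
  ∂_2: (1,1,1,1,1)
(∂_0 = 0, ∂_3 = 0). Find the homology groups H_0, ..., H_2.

H_0: b_0 = 12 − 0 − 10 = 2; torsion from ∂_1 factors > 1: none. So H_0 ≅ Z^2.
H_1: b_1 = 19 − 10 − 5 = 4; torsion from ∂_2 factors > 1: none. So H_1 ≅ Z^4.
H_2: b_2 = 5 − 5 − 0 = 0; torsion from ∂_3 factors > 1: none. So H_2 ≅ 0.

H_0 ≅ Z^2,  H_1 ≅ Z^4,  H_2 = 0.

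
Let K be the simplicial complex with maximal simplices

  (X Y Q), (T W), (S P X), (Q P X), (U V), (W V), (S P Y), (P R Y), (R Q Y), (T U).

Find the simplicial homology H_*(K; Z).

We work with the vertex ordering P < Q < R < S < T < U < V < W < X < Y. The simplices of K, each written with vertices in increasing order, are:

  0-simplices (10): P, Q, R, S, T, U, V, W, X, Y
  1-simplices (16): PQ, PR, PS, PX, PY, QR, QX, QY, RY, SX, SY, TU, TW, UV, VW, XY
  2-simplices (6): PQX, PRY, PSX, PSY, QRY, QXY

giving chain groups C_0 ≅ Z^10, C_1 ≅ Z^16, C_2 ≅ Z^6.

∂_1: C_1 → C_0 sends each edge [p,q] (with p < q) to q − p. For instance
  ∂QX = X − Q.
The 10×16 boundary matrix has rank 8 and Smith normal form diag(1,1,1,1,1,1,1,1).

∂_2: C_2 → C_1 maps a triangle to the signed sum of its edges. For instance
  ∂PSY = SY − PY + PS,
  ∂PQX = QX − PX + PQ.
The 16×6 boundary matrix has rank 6 and Smith normal form diag(1,1,1,1,1,1).

Reading off H_k = ker ∂_k / im ∂_{k+1}:

  H_0: rank C_0 − rank ∂_1 = 10 − 8 = 2, and the invariant factors of ∂_1 are all 1, so H_0 = Z^2.
  H_1: rank ker ∂_1 − rank ∂_2 = (16 − 8) − 6 = 2, and the invariant factors of ∂_2 are all 1, so H_1 = Z^2.
  H_2: rank ker ∂_2 − rank ∂_3 = (6 − 6) − 0 = 0, and there is no ∂_3, so H_2 = 0.

H_0 = Z^2,  H_1 = Z^2,  H_2 = 0.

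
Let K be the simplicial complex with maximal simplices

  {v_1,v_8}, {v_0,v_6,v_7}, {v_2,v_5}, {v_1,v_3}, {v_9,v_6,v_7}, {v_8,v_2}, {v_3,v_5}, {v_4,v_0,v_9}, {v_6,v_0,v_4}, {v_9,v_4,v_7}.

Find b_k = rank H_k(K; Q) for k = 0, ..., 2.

b_0 = 2, b_1 = 2, b_2 = 0.

Take the total order v_0 < v_1 < v_2 < v_3 < v_4 < v_5 < v_6 < v_7 < v_8 < v_9 on the vertex set. Then K (dimension 2) consists of the simplices:

  0-simplices (10): [v_0], [v_1], [v_2], [v_3], [v_4], [v_5], [v_6], [v_7], [v_8], [v_9]
  1-simplices (15): (15 of them)
  2-simplices (5): [v_0,v_4,v_6], [v_0,v_4,v_9], [v_0,v_6,v_7], [v_4,v_7,v_9], [v_6,v_7,v_9]

giving chain groups C_0 ≅ Z^10, C_1 ≅ Z^15, C_2 ≅ Z^5.

∂_1: C_1 → C_0 maps an edge to its endpoints' difference, ∂[p,q] = q − p. For instance
  ∂[v_0,v_6] = [v_6] − [v_0].
The resulting 10×15 matrix has rank 8, and its Smith normal form has invariant factors (1,1,1,1,1,1,1,1).

The boundary map ∂_2: C_2 → C_1 acts by ∂[p,q,r] = [q,r] − [p,r] + [p,q]. For instance
  ∂[v_0,v_6,v_7] = [v_6,v_7] − [v_0,v_7] + [v_0,v_6],
  ∂[v_4,v_7,v_9] = [v_7,v_9] − [v_4,v_9] + [v_4,v_7].
As a 15×5 matrix over Z this has rank 5, with invariant factors (1,1,1,1,1).

Computing H_k = (kernel of ∂_k) / (image of ∂_{k+1}):

  H_0: rank C_0 − rank ∂_1 = 10 − 8 = 2, and the invariant factors of ∂_1 are all 1, so H_0 ≅ Z^2.
  H_1: rank ker ∂_1 − rank ∂_2 = (15 − 8) − 5 = 2, and the invariant factors of ∂_2 are all 1, so H_1 ≅ Z^2.
  H_2: rank ker ∂_2 − rank ∂_3 = (5 − 5) − 0 = 0, and there is no ∂_3, so H_2 ≅ 0.

As a check, the Euler characteristic is 10 − 15 + 5 = 0, which agrees with 2 − 2 + 0 = 0.
(K is a triangulation of the disjoint union of the circle S^1 and the Möbius band.)

Hence the Betti numbers are b_0 = 2, b_1 = 2, b_2 = 0.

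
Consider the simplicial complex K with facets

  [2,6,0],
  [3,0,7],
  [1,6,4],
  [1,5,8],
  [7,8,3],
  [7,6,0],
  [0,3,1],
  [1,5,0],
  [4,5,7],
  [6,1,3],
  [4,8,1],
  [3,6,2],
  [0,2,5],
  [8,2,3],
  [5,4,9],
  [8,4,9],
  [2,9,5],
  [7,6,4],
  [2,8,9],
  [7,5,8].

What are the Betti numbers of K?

Take the total order 0 < 1 < 2 < 3 < 4 < 5 < 6 < 7 < 8 < 9 on the vertex set. Then K (dimension 2) consists of the simplices:

  0-simplices (10): [0], [1], [2], [3], [4], [5], [6], [7], [8], [9]
  1-simplices (30): (30 of them)
  2-simplices (20): (20 of them)

Hence C_0 ≅ Z^10, C_1 ≅ Z^30, C_2 ≅ Z^20.

Boundary ∂_1: C_1 → C_0 is given by ∂[p,q] = [q] − [p].
The 10×30 boundary matrix has rank 9 and Smith normal form diag(1,1,1,1,1,1,1,1,1).

Boundary ∂_2: C_2 → C_1 maps a triangle to the signed sum of its edges. For instance
  ∂[1,5,8] = [5,8] − [1,8] + [1,5],
  ∂[4,6,7] = [6,7] − [4,7] + [4,6].
As a 30×20 matrix over Z this has rank 20, with invariant factors (1,1,1,1,1,1,1,1,1,1,1,1,1,1,1,1,1,1,1,2).

From H_k ≅ ker(∂_k) / im(∂_{k+1}) we obtain:

  H_0: rank C_0 − rank ∂_1 = 10 − 9 = 1, and the invariant factors of ∂_1 are all 1, so H_0 ≅ Z.
  H_1: rank ker ∂_1 − rank ∂_2 = (30 − 9) − 20 = 1, and ∂_2 has invariant factor 2 > 1, so H_1 ≅ Z ⊕ Z_2.
  H_2: rank ker ∂_2 − rank ∂_3 = (20 − 20) − 0 = 0, and there is no ∂_3, so H_2 ≅ 0.

Hence the Betti numbers are b_0 = 1, b_1 = 1, b_2 = 0.

b_0 = 1, b_1 = 1, b_2 = 0.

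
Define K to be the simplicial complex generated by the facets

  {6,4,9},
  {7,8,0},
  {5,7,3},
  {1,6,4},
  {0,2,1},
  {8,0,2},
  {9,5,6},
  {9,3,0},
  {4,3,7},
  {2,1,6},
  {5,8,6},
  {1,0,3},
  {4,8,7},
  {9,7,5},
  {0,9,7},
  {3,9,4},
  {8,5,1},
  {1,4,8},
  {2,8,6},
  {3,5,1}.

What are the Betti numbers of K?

b_0 = 1, b_1 = 1, b_2 = 0.

Take the total order 0 < 1 < 2 < 3 < 4 < 5 < 6 < 7 < 8 < 9 on the vertex set. Then K (dimension 2) consists of the simplices:

  0-simplices (10): [0], [1], [2], [3], [4], [5], [6], [7], [8], [9]
  1-simplices (30): (30 of them)
  2-simplices (20): (20 of them)

giving chain groups C_0 ≅ Z^10, C_1 ≅ Z^30, C_2 ≅ Z^20.

∂_1: C_1 → C_0 is given by ∂[p,q] = [q] − [p].
The resulting 10×30 matrix has rank 9, and its Smith normal form has invariant factors (1,1,1,1,1,1,1,1,1).

∂_2: C_2 → C_1 acts by ∂[p,q,r] = [q,r] − [p,r] + [p,q]. For instance
  ∂[1,4,6] = [4,6] − [1,6] + [1,4],
  ∂[5,7,9] = [7,9] − [5,9] + [5,7].
The 30×20 boundary matrix has rank 20 and Smith normal form diag(1,1,1,1,1,1,1,1,1,1,1,1,1,1,1,1,1,1,1,2).

Now H_k = ker ∂_k / im ∂_{k+1}, so:

  H_0: rank C_0 − rank ∂_1 = 10 − 9 = 1, and the invariant factors of ∂_1 are all 1, so H_0 = Z.
  H_1: rank ker ∂_1 − rank ∂_2 = (30 − 9) − 20 = 1, and ∂_2 has invariant factor 2 > 1, so H_1 = Z × Z/2.
  H_2: rank ker ∂_2 − rank ∂_3 = (20 − 20) − 0 = 0, and there is no ∂_3, so H_2 = 0.

Hence the Betti numbers are b_0 = 1, b_1 = 1, b_2 = 0.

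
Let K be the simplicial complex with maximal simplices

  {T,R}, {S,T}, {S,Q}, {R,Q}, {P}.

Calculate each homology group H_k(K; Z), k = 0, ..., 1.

H_0 ≅ Z^2,  H_1 ≅ Z.

Order the vertices as P < Q < R < S < T. Listing each simplex with vertices in this order, K has dimension 1 with simplices:

  0-simplices (5): P, Q, R, S, T
  1-simplices (4): QR, QS, RT, ST

giving chain groups C_0 ≅ Z^5, C_1 ≅ Z^4.

∂_1: C_1 → C_0 is given by ∂[p,q] = [q] − [p]. For instance
  ∂QS = S − Q.
The resulting 5×4 matrix has rank 3, and its Smith normal form has invariant factors (1,1,1).

Reading off H_k = ker ∂_k / im ∂_{k+1}:

  H_0: rank C_0 − rank ∂_1 = 5 − 3 = 2, and the invariant factors of ∂_1 are all 1, so H_0 ≅ Z^2.
  H_1: rank ker ∂_1 − rank ∂_2 = (4 − 3) − 0 = 1, and there is no ∂_2, so H_1 ≅ Z.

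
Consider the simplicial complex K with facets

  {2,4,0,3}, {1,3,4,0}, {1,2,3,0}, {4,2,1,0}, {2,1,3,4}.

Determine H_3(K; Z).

K has 5 vertices, 10 edges, 10 triangles, 5 3-simplices.
rank ∂_3 = 4, rank ∂_4 = 0 ⇒ b_3 = 5 − 4 − 0 = 1. So H_3 ≅ Z.

H_3 ≅ Z.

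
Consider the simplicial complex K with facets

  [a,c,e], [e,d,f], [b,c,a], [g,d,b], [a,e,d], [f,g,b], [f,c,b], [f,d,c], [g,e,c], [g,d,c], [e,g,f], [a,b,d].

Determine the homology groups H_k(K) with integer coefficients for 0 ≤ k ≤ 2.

Fix the vertex order a < b < c < d < e < f < g and write every simplex with vertices in increasing order. Then dim K = 2 and the simplices of K are:

  0-simplices (7): a, b, c, d, e, f, g
  1-simplices (18): ab, ac, ad, ae, bc, bd, bf, bg, cd, ce, cf, cg, de, df, dg, ef, eg, fg
  2-simplices (12): abc, abd, ace, ade, bcf, bdg, bfg, cdf, cdg, ceg, def, efg

Hence C_0 ≅ Z^7, C_1 ≅ Z^18, C_2 ≅ Z^12.

The boundary map ∂_1: C_1 → C_0 sends each edge [p,q] (with p < q) to q − p. For instance
  ∂bd = d − b.
The resulting 7×18 matrix has rank 6, and its Smith normal form has invariant factors (1,1,1,1,1,1).

Boundary ∂_2: C_2 → C_1 acts by ∂[p,q,r] = [q,r] − [p,r] + [p,q]. For instance
  ∂bfg = fg − bg + bf,
  ∂ceg = eg − cg + ce.
This gives a 18×12 integer matrix of rank 12; reducing to Smith normal form yields diagonal entries (1,1,1,1,1,1,1,1,1,1,1,2).

From H_k ≅ ker(∂_k) / im(∂_{k+1}) we obtain:

  H_0: rank C_0 − rank ∂_1 = 7 − 6 = 1, and the invariant factors of ∂_1 are all 1, so H_0 = Z.
  H_1: rank ker ∂_1 − rank ∂_2 = (18 − 6) − 12 = 0, and ∂_2 has invariant factor 2 > 1, so H_1 = Z/2.
  H_2: rank ker ∂_2 − rank ∂_3 = (12 − 12) − 0 = 0, and there is no ∂_3, so H_2 = 0.

As a check, the Euler characteristic is 7 − 18 + 12 = 1, which agrees with 1 − 0 + 0 = 1.

H_0 = Z,  H_1 = Z/2,  H_2 = 0.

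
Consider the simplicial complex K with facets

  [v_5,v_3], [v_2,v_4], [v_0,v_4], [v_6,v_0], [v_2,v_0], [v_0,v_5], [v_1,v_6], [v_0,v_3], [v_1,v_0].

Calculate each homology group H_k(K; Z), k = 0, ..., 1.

H_0 ≅ Z,  H_1 ≅ Z^3.

We work with the vertex ordering v_0 < v_1 < v_2 < v_3 < v_4 < v_5 < v_6. The simplices of K, each written with vertices in increasing order, are:

  0-simplices (7): [v_0], [v_1], [v_2], [v_3], [v_4], [v_5], [v_6]
  1-simplices (9): [v_0,v_1], [v_0,v_2], [v_0,v_3], [v_0,v_4], [v_0,v_5], [v_0,v_6], [v_1,v_6], [v_2,v_4], [v_3,v_5]

Hence C_0 ≅ Z^7, C_1 ≅ Z^9.

The boundary map ∂_1: C_1 → C_0 sends each edge [p,q] (with p < q) to q − p. For instance
  ∂[v_3,v_5] = [v_5] − [v_3].
The resulting 7×9 matrix has rank 6, and its Smith normal form has invariant factors (1,1,1,1,1,1).

Now H_k = ker ∂_k / im ∂_{k+1}, so:

  H_0: rank C_0 − rank ∂_1 = 7 − 6 = 1, and the invariant factors of ∂_1 are all 1, so H_0 = Z.
  H_1: rank ker ∂_1 − rank ∂_2 = (9 − 6) − 0 = 3, and there is no ∂_2, so H_1 = Z^3.

As a check, the Euler characteristic is 7 − 9 = -2, which agrees with 1 − 3 = -2.
(K is a triangulation of a wedge of 3 circles.)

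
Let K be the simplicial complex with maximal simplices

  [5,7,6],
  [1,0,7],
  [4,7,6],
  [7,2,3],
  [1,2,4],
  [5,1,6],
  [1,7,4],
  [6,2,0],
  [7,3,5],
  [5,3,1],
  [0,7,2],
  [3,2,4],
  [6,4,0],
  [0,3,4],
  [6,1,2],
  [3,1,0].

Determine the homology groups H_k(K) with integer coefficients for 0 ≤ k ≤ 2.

H_0 = Z,  H_1 = Z^2,  H_2 = Z.

K has 8 vertices, 24 edges, 16 triangles.
rank ∂_0 = 0, rank ∂_1 = 7 ⇒ b_0 = 8 − 0 − 7 = 1; all invariant factors of ∂_1 are 1 so no torsion. So H_0 = Z.
rank ∂_1 = 7, rank ∂_2 = 15 ⇒ b_1 = 24 − 7 − 15 = 2; all invariant factors of ∂_2 are 1 so no torsion. So H_1 = Z^2.
rank ∂_2 = 15, rank ∂_3 = 0 ⇒ b_2 = 16 − 15 − 0 = 1. So H_2 = Z.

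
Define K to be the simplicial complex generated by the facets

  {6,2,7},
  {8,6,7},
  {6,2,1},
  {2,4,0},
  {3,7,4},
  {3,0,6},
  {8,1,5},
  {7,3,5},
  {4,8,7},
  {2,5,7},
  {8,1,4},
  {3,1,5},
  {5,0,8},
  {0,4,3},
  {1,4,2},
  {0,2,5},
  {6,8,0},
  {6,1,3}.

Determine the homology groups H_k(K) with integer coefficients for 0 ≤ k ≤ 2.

H_0 ≅ Z,  H_1 ≅ Z^2,  H_2 ≅ Z.

We work with the vertex ordering 0 < 1 < 2 < 3 < 4 < 5 < 6 < 7 < 8. The simplices of K, each written with vertices in increasing order, are:

  0-simplices (9): [0], [1], [2], [3], [4], [5], [6], [7], [8]
  1-simplices (27): (27 of them)
  2-simplices (18): [0,2,4], [0,2,5], [0,3,4], [0,3,6], [0,5,8], [0,6,8], [1,2,4], [1,2,6], [1,3,5], [1,3,6], [1,4,8], [1,5,8], [2,5,7], [2,6,7], [3,4,7], [3,5,7], [4,7,8], [6,7,8]

giving chain groups C_0 ≅ Z^9, C_1 ≅ Z^27, C_2 ≅ Z^18.

∂_1: C_1 → C_0 is given by ∂[p,q] = [q] − [p].
As a 9×27 matrix over Z this has rank 8, with invariant factors (1,1,1,1,1,1,1,1).

∂_2: C_2 → C_1 acts by ∂[p,q,r] = [q,r] − [p,r] + [p,q]. For instance
  ∂[0,5,8] = [5,8] − [0,8] + [0,5],
  ∂[1,3,6] = [3,6] − [1,6] + [1,3].
As a 27×18 matrix over Z this has rank 17, with invariant factors (1,1,1,1,1,1,1,1,1,1,1,1,1,1,1,1,1).

Now H_k = ker ∂_k / im ∂_{k+1}, so:

  H_0: rank C_0 − rank ∂_1 = 9 − 8 = 1, and the invariant factors of ∂_1 are all 1, so H_0 = Z.
  H_1: rank ker ∂_1 − rank ∂_2 = (27 − 8) − 17 = 2, and the invariant factors of ∂_2 are all 1, so H_1 = Z^2.
  H_2: rank ker ∂_2 − rank ∂_3 = (18 − 17) − 0 = 1, and there is no ∂_3, so H_2 = Z.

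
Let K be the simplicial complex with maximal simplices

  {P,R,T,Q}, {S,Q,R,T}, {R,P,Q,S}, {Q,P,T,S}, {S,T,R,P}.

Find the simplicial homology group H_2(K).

Take the total order P < Q < R < S < T on the vertex set. Then K (dimension 3) consists of the simplices:

  0-simplices (5): P, Q, R, S, T
  1-simplices (10): PQ, PR, PS, PT, QR, QS, QT, RS, RT, ST
  2-simplices (10): PQR, PQS, PQT, PRS, PRT, PST, QRS, QRT, QST, RST
  3-simplices (5): PQRS, PQRT, PQST, PRST, QRST

Hence C_0 ≅ Z^5, C_1 ≅ Z^10, C_2 ≅ Z^10, C_3 ≅ Z^5.

∂_1: C_1 → C_0 sends each edge [p,q] (with p < q) to q − p. For instance
  ∂RS = S − R.
This gives a 5×10 integer matrix of rank 4; reducing to Smith normal form yields diagonal entries (1,1,1,1).

∂_2: C_2 → C_1 acts by ∂[p,q,r] = [q,r] − [p,r] + [p,q]. For instance
  ∂RST = ST − RT + RS,
  ∂QRT = RT − QT + QR.
The 10×10 boundary matrix has rank 6 and Smith normal form diag(1,1,1,1,1,1).

Boundary ∂_3: C_3 → C_2 sends each 3-simplex σ to the alternating sum Σ_i (−1)^i (σ with its i-th vertex removed). For instance
  ∂PRST = RST − PST + PRT − PRS,
  ∂PQRS = QRS − PRS + PQS − PQR.
The 10×5 boundary matrix has rank 4 and Smith normal form diag(1,1,1,1).

From H_k ≅ ker(∂_k) / im(∂_{k+1}) we obtain:

  H_2: rank ker ∂_2 − rank ∂_3 = (10 − 6) − 4 = 0, and the invariant factors of ∂_3 are all 1, so H_2 ≅ 0.

(K is a triangulation of the 3-sphere S^3.)

H_2 ≅ 0.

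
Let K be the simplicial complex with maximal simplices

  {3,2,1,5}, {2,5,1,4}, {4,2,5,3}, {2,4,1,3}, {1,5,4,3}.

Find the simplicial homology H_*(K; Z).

H_0 = Z,  H_1 = 0,  H_2 = 0,  H_3 = Z.

Fix the vertex order 1 < 2 < 3 < 4 < 5 and write every simplex with vertices in increasing order. Then dim K = 3 and the simplices of K are:

  0-simplices (5): [1], [2], [3], [4], [5]
  1-simplices (10): [1,2], [1,3], [1,4], [1,5], [2,3], [2,4], [2,5], [3,4], [3,5], [4,5]
  2-simplices (10): [1,2,3], [1,2,4], [1,2,5], [1,3,4], [1,3,5], [1,4,5], [2,3,4], [2,3,5], [2,4,5], [3,4,5]
  3-simplices (5): [1,2,3,4], [1,2,3,5], [1,2,4,5], [1,3,4,5], [2,3,4,5]

giving chain groups C_0 ≅ Z^5, C_1 ≅ Z^10, C_2 ≅ Z^10, C_3 ≅ Z^5.

∂_1: C_1 → C_0 maps an edge to its endpoints' difference, ∂[p,q] = q − p.
The resulting 5×10 matrix has rank 4, and its Smith normal form has invariant factors (1,1,1,1).

The boundary map ∂_2: C_2 → C_1 sends each 2-simplex [p,q,r] to [q,r] − [p,r] + [p,q]. For instance
  ∂[1,3,4] = [3,4] − [1,4] + [1,3],
  ∂[1,2,4] = [2,4] − [1,4] + [1,2].
This gives a 10×10 integer matrix of rank 6; reducing to Smith normal form yields diagonal entries (1,1,1,1,1,1).

The boundary map ∂_3: C_3 → C_2 sends each 3-simplex σ to the alternating sum Σ_i (−1)^i (σ with its i-th vertex removed). For instance
  ∂[1,3,4,5] = [3,4,5] − [1,4,5] + [1,3,5] − [1,3,4],
  ∂[1,2,3,5] = [2,3,5] − [1,3,5] + [1,2,5] − [1,2,3].
The 10×5 boundary matrix has rank 4 and Smith normal form diag(1,1,1,1).

Reading off H_k = ker ∂_k / im ∂_{k+1}:

  H_0: rank C_0 − rank ∂_1 = 5 − 4 = 1, and the invariant factors of ∂_1 are all 1, so H_0 ≅ Z.
  H_1: rank ker ∂_1 − rank ∂_2 = (10 − 4) − 6 = 0, and the invariant factors of ∂_2 are all 1, so H_1 ≅ 0.
  H_2: rank ker ∂_2 − rank ∂_3 = (10 − 6) − 4 = 0, and the invariant factors of ∂_3 are all 1, so H_2 ≅ 0.
  H_3: rank ker ∂_3 − rank ∂_4 = (5 − 4) − 0 = 1, and there is no ∂_4, so H_3 ≅ Z.

As a check, the Euler characteristic is 5 − 10 + 10 − 5 = 0, which agrees with 1 − 0 + 0 − 1 = 0.
(K is a triangulation of the 3-sphere S^3.)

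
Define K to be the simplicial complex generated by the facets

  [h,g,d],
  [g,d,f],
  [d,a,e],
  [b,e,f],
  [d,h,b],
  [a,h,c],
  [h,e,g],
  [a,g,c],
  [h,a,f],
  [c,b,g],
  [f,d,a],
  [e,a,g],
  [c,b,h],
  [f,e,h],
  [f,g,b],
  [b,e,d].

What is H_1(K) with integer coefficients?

Fix the vertex order a < b < c < d < e < f < g < h and write every simplex with vertices in increasing order. Then dim K = 2 and the simplices of K are:

  0-simplices (8): a, b, c, d, e, f, g, h
  1-simplices (24): ac, ad, ae, af, ag, ah, bc, bd, be, bf, bg, bh, cg, ch, de, df, dg, dh, ef, eg, eh, fg, fh, gh
  2-simplices (16): acg, ach, ade, adf, aeg, afh, bcg, bch, bde, bdh, bef, bfg, dfg, dgh, efh, egh

so the chain groups are C_0 ≅ Z^8, C_1 ≅ Z^24, C_2 ≅ Z^16.

∂_1: C_1 → C_0 sends each edge [p,q] (with p < q) to q − p. For instance
  ∂cg = g − c.
The 8×24 boundary matrix has rank 7 and Smith normal form diag(1,1,1,1,1,1,1).

∂_2: C_2 → C_1 sends each 2-simplex [p,q,r] to [q,r] − [p,r] + [p,q]. For instance
  ∂efh = fh − eh + ef,
  ∂bde = de − be + bd.
The resulting 24×16 matrix has rank 15, and its Smith normal form has invariant factors (1,1,1,1,1,1,1,1,1,1,1,1,1,1,1).

Reading off H_k = ker ∂_k / im ∂_{k+1}:

  H_1: rank ker ∂_1 − rank ∂_2 = (24 − 7) − 15 = 2, and the invariant factors of ∂_2 are all 1, so H_1 ≅ Z^2.

(K is a triangulation of the torus T^2.)

H_1 ≅ Z^2.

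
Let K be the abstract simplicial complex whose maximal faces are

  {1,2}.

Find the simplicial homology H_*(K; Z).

H_0 = Z,  H_1 = 0.

Fix the vertex order 1 < 2 and write every simplex with vertices in increasing order. Then dim K = 1 and the simplices of K are:

  0-simplices (2): [1], [2]
  1-simplices (1): [1,2]

giving chain groups C_0 ≅ Z^2, C_1 ≅ Z^1.

∂_1: C_1 → C_0 sends each edge [p,q] (with p < q) to q − p. For instance
  ∂[1,2] = [2] − [1].
The 2×1 boundary matrix has rank 1 and Smith normal form diag(1).

Now H_k = ker ∂_k / im ∂_{k+1}, so:

  H_0: rank C_0 − rank ∂_1 = 2 − 1 = 1, and the invariant factors of ∂_1 are all 1, so H_0 ≅ Z.
  H_1: rank ker ∂_1 − rank ∂_2 = (1 − 1) − 0 = 0, and there is no ∂_2, so H_1 ≅ 0.

(K is a triangulation of the 1-simplex.)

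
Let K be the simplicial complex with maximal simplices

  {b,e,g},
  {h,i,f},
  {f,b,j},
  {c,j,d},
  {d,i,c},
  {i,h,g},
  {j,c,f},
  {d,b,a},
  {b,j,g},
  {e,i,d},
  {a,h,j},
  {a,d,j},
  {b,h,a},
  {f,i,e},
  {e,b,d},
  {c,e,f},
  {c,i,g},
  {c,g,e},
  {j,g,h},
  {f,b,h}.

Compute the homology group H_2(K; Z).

We work with the vertex ordering a < b < c < d < e < f < g < h < i < j. The simplices of K, each written with vertices in increasing order, are:

  0-simplices (10): a, b, c, d, e, f, g, h, i, j
  1-simplices (30): ab, ad, ah, aj, bd, be, bf, bg, bh, bj, cd, ce, cf, cg, ci, cj, de, di, dj, ef, eg, ei, fh, fi, fj, gh, gi, gj, hi, hj
  2-simplices (20): abd, abh, adj, ahj, bde, beg, bfh, bfj, bgj, cdi, cdj, cef, ceg, cfj, cgi, dei, efi, fhi, ghi, ghj

Hence C_0 ≅ Z^10, C_1 ≅ Z^30, C_2 ≅ Z^20.

The boundary map ∂_1: C_1 → C_0 is given by ∂[p,q] = [q] − [p].
This gives a 10×30 integer matrix of rank 9; reducing to Smith normal form yields diagonal entries (1,1,1,1,1,1,1,1,1).

∂_2: C_2 → C_1 acts by ∂[p,q,r] = [q,r] − [p,r] + [p,q]. For instance
  ∂ahj = hj − aj + ah,
  ∂bfj = fj − bj + bf.
As a 30×20 matrix over Z this has rank 20, with invariant factors (1,1,1,1,1,1,1,1,1,1,1,1,1,1,1,1,1,1,1,2).

Reading off H_k = ker ∂_k / im ∂_{k+1}:

  H_2: rank ker ∂_2 − rank ∂_3 = (20 − 20) − 0 = 0, and there is no ∂_3, so H_2 ≅ 0.

H_2 = 0.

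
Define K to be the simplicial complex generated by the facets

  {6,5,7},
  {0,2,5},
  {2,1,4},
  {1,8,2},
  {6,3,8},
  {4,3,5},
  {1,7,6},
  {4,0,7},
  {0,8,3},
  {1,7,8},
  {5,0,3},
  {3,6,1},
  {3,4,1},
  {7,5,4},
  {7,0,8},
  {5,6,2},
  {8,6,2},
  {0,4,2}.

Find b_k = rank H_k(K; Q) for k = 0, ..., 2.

Fix the vertex order 0 < 1 < 2 < 3 < 4 < 5 < 6 < 7 < 8 and write every simplex with vertices in increasing order. Then dim K = 2 and the simplices of K are:

  0-simplices (9): [0], [1], [2], [3], [4], [5], [6], [7], [8]
  1-simplices (27): (27 of them)
  2-simplices (18): [0,2,4], [0,2,5], [0,3,5], [0,3,8], [0,4,7], [0,7,8], [1,2,4], [1,2,8], [1,3,4], [1,3,6], [1,6,7], [1,7,8], [2,5,6], [2,6,8], [3,4,5], [3,6,8], [4,5,7], [5,6,7]

giving chain groups C_0 ≅ Z^9, C_1 ≅ Z^27, C_2 ≅ Z^18.

Boundary ∂_1: C_1 → C_0 maps an edge to its endpoints' difference, ∂[p,q] = q − p.
As a 9×27 matrix over Z this has rank 8, with invariant factors (1,1,1,1,1,1,1,1).

∂_2: C_2 → C_1 maps a triangle to the signed sum of its edges. For instance
  ∂[0,2,5] = [2,5] − [0,5] + [0,2],
  ∂[1,3,4] = [3,4] − [1,4] + [1,3].
The 27×18 boundary matrix has rank 18 and Smith normal form diag(1,1,1,1,1,1,1,1,1,1,1,1,1,1,1,1,1,2).

Reading off H_k = ker ∂_k / im ∂_{k+1}:

  H_0: rank C_0 − rank ∂_1 = 9 − 8 = 1, and the invariant factors of ∂_1 are all 1, so H_0 = Z.
  H_1: rank ker ∂_1 − rank ∂_2 = (27 − 8) − 18 = 1, and ∂_2 has invariant factor 2 > 1, so H_1 = Z ⊕ Z/2Z.
  H_2: rank ker ∂_2 − rank ∂_3 = (18 − 18) − 0 = 0, and there is no ∂_3, so H_2 = 0.

As a check, the Euler characteristic is 9 − 27 + 18 = 0, which agrees with 1 − 1 + 0 = 0.

Hence the Betti numbers are b_0 = 1, b_1 = 1, b_2 = 0.

b_0 = 1, b_1 = 1, b_2 = 0.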